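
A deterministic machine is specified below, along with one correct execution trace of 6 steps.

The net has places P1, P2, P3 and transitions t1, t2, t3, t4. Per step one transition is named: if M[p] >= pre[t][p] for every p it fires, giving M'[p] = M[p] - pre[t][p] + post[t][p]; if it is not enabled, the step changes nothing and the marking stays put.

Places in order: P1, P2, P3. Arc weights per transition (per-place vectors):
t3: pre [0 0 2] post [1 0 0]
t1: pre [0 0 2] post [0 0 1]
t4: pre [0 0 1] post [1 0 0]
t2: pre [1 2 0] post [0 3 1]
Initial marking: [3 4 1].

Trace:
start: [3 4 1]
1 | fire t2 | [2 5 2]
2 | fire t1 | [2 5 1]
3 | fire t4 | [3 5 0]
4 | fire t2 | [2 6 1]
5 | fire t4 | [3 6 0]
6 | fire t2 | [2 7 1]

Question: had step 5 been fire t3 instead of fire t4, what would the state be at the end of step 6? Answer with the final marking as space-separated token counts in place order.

(re-executing from step 5 with the substitution; state before step 5: [2 6 1])
5 | fire t3 | [2 6 1]
6 | fire t2 | [1 7 2]

1 7 2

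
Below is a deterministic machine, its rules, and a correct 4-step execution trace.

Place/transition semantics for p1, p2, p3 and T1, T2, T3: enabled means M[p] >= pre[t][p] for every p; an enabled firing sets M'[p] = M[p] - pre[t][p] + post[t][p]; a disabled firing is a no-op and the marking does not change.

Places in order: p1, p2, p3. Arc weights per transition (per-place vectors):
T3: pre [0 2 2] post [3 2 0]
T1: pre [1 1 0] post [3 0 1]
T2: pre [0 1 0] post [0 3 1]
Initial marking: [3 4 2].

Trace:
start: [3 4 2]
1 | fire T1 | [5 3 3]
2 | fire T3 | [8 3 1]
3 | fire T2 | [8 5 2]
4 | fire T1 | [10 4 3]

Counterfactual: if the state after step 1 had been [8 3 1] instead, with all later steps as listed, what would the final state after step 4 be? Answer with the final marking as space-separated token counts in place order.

10 4 3

state after step 1 := [8 3 1]
2 | fire T3 | [8 3 1]
3 | fire T2 | [8 5 2]
4 | fire T1 | [10 4 3]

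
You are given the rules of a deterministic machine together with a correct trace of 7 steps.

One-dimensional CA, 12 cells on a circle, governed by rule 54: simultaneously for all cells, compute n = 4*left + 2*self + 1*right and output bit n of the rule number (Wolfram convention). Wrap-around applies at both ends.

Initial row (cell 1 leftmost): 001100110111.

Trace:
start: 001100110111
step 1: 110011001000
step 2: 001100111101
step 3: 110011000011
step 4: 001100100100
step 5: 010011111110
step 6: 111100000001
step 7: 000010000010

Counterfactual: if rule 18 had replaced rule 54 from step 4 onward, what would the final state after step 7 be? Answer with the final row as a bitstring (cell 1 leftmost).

(re-executing steps 4..7 under rule 18; state before step 4: 110011000011)
step 4: 001100100100
step 5: 010011011010
step 6: 101100000001
step 7: 000010000010

000010000010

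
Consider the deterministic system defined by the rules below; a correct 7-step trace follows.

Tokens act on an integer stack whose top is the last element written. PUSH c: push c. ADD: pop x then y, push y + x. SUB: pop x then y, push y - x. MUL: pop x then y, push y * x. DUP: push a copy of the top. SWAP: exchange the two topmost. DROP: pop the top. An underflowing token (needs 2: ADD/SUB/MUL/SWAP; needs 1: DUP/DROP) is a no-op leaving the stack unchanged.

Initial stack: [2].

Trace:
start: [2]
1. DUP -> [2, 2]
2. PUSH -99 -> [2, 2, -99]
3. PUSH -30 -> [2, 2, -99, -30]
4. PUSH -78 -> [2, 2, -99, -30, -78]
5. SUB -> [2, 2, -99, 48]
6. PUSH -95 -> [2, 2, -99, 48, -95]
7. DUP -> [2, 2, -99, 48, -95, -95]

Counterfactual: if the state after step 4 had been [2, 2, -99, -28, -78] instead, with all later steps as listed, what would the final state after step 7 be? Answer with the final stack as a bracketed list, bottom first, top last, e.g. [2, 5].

[2, 2, -99, 50, -95, -95]

state after step 4 := [2, 2, -99, -28, -78]
5. SUB -> [2, 2, -99, 50]
6. PUSH -95 -> [2, 2, -99, 50, -95]
7. DUP -> [2, 2, -99, 50, -95, -95]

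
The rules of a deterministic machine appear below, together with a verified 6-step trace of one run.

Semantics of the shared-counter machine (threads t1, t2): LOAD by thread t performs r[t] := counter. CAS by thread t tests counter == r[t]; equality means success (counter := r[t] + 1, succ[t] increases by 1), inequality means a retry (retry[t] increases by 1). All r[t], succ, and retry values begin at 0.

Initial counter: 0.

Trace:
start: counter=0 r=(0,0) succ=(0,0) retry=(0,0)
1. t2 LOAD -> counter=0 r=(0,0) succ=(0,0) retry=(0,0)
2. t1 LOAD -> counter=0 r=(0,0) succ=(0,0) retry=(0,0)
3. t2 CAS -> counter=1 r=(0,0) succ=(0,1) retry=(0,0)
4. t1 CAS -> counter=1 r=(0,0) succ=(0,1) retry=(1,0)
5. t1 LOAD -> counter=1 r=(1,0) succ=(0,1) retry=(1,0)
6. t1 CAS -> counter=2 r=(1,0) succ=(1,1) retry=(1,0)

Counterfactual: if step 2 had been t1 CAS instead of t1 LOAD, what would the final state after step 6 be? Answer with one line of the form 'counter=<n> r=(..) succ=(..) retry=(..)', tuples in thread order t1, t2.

(re-executing from step 2 with the substitution; state before step 2: counter=0 r=(0,0) succ=(0,0) retry=(0,0))
2. t1 CAS -> counter=1 r=(0,0) succ=(1,0) retry=(0,0)
3. t2 CAS -> counter=1 r=(0,0) succ=(1,0) retry=(0,1)
4. t1 CAS -> counter=1 r=(0,0) succ=(1,0) retry=(1,1)
5. t1 LOAD -> counter=1 r=(1,0) succ=(1,0) retry=(1,1)
6. t1 CAS -> counter=2 r=(1,0) succ=(2,0) retry=(1,1)

counter=2 r=(1,0) succ=(2,0) retry=(1,1)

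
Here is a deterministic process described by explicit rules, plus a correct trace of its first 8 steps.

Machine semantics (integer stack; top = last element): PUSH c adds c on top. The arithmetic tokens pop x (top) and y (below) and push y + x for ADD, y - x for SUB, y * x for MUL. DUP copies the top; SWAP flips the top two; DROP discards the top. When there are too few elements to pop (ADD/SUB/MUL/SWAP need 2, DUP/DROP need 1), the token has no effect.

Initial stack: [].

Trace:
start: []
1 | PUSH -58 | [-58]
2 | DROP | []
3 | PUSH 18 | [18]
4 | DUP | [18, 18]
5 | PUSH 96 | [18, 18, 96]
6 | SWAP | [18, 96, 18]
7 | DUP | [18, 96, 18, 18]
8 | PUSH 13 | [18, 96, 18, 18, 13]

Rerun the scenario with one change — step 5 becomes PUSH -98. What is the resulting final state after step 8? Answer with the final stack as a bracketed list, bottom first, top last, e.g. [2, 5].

[18, -98, 18, 18, 13]

(re-executing from step 5 with the substitution; state before step 5: [18, 18])
5 | PUSH -98 | [18, 18, -98]
6 | SWAP | [18, -98, 18]
7 | DUP | [18, -98, 18, 18]
8 | PUSH 13 | [18, -98, 18, 18, 13]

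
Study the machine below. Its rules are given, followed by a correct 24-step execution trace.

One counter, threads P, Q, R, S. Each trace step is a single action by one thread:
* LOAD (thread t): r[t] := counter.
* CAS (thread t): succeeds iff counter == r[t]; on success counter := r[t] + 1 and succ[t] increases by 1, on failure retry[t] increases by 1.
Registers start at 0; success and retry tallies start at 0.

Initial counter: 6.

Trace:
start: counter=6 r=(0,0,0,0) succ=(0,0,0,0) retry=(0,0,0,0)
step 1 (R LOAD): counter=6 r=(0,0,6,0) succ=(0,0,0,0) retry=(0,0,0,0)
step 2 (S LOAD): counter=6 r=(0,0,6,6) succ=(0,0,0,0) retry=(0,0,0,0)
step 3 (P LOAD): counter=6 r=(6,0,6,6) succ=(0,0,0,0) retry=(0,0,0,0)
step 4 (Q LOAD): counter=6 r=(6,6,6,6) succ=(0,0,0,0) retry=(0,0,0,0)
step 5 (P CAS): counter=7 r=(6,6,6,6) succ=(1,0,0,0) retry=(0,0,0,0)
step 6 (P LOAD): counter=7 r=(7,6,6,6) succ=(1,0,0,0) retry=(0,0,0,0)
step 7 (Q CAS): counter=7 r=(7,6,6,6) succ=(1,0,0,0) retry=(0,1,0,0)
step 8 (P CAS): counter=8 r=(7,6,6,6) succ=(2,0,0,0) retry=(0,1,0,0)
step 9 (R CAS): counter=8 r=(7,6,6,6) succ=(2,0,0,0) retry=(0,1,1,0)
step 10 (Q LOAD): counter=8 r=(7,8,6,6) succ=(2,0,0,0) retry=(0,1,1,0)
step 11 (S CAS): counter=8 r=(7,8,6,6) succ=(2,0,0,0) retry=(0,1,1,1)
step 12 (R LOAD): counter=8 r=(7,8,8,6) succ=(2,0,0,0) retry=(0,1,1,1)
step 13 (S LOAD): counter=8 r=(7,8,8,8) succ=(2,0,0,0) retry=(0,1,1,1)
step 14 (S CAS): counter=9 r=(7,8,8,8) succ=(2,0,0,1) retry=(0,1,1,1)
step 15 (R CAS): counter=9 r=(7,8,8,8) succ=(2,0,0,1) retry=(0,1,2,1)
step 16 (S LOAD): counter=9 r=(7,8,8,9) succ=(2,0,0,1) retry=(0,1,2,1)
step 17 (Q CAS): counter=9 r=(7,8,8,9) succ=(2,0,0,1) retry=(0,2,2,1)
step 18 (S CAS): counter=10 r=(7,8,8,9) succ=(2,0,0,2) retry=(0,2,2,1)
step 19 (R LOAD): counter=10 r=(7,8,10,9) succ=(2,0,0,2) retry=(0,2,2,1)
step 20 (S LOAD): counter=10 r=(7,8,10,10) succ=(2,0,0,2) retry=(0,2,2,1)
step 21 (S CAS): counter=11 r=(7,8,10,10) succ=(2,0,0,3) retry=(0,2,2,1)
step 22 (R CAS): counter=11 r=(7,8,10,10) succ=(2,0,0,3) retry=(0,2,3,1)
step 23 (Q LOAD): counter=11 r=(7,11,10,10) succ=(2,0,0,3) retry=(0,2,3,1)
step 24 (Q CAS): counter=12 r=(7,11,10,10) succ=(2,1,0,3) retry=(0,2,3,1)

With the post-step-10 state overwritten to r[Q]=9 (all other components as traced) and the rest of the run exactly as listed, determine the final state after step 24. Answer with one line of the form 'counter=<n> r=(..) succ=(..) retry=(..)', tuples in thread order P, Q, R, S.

counter=12 r=(7,11,10,10) succ=(2,2,0,2) retry=(0,1,3,2)

state after step 10 := counter=8 r=(7,9,6,6) succ=(2,0,0,0) retry=(0,1,1,0)
step 11 (S CAS): counter=8 r=(7,9,6,6) succ=(2,0,0,0) retry=(0,1,1,1)
step 12 (R LOAD): counter=8 r=(7,9,8,6) succ=(2,0,0,0) retry=(0,1,1,1)
step 13 (S LOAD): counter=8 r=(7,9,8,8) succ=(2,0,0,0) retry=(0,1,1,1)
step 14 (S CAS): counter=9 r=(7,9,8,8) succ=(2,0,0,1) retry=(0,1,1,1)
step 15 (R CAS): counter=9 r=(7,9,8,8) succ=(2,0,0,1) retry=(0,1,2,1)
step 16 (S LOAD): counter=9 r=(7,9,8,9) succ=(2,0,0,1) retry=(0,1,2,1)
step 17 (Q CAS): counter=10 r=(7,9,8,9) succ=(2,1,0,1) retry=(0,1,2,1)
step 18 (S CAS): counter=10 r=(7,9,8,9) succ=(2,1,0,1) retry=(0,1,2,2)
step 19 (R LOAD): counter=10 r=(7,9,10,9) succ=(2,1,0,1) retry=(0,1,2,2)
step 20 (S LOAD): counter=10 r=(7,9,10,10) succ=(2,1,0,1) retry=(0,1,2,2)
step 21 (S CAS): counter=11 r=(7,9,10,10) succ=(2,1,0,2) retry=(0,1,2,2)
step 22 (R CAS): counter=11 r=(7,9,10,10) succ=(2,1,0,2) retry=(0,1,3,2)
step 23 (Q LOAD): counter=11 r=(7,11,10,10) succ=(2,1,0,2) retry=(0,1,3,2)
step 24 (Q CAS): counter=12 r=(7,11,10,10) succ=(2,2,0,2) retry=(0,1,3,2)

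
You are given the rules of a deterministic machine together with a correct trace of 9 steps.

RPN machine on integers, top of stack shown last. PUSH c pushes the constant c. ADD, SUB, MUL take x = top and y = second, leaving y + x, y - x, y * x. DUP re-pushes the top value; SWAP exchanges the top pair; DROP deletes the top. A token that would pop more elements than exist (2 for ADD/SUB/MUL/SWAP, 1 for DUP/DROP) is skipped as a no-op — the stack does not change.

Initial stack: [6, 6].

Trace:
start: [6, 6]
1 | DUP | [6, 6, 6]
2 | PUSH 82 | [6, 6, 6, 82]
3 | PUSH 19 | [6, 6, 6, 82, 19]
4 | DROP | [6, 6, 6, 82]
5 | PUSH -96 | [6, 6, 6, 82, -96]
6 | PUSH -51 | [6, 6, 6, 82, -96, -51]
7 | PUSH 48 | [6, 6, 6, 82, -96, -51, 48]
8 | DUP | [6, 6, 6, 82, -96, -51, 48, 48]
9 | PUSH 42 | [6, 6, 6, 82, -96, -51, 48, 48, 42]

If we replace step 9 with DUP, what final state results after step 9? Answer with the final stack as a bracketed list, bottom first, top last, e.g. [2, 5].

[6, 6, 6, 82, -96, -51, 48, 48, 48]

(re-executing from step 9 with the substitution; state before step 9: [6, 6, 6, 82, -96, -51, 48, 48])
9 | DUP | [6, 6, 6, 82, -96, -51, 48, 48, 48]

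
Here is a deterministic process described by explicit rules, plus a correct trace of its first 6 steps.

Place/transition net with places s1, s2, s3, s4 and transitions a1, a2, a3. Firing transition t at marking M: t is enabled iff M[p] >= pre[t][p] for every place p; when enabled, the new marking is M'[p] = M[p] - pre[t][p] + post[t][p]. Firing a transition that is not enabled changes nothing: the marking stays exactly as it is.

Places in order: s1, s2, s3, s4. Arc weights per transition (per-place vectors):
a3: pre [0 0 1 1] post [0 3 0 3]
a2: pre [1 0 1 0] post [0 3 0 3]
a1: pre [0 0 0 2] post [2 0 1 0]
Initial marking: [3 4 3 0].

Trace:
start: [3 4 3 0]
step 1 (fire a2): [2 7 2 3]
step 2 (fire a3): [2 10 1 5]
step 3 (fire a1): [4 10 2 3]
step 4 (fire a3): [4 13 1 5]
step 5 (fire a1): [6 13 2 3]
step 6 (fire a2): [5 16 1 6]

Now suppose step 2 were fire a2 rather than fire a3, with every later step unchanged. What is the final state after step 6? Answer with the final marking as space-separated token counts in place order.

4 16 1 7

(re-executing from step 2 with the substitution; state before step 2: [2 7 2 3])
step 2 (fire a2): [1 10 1 6]
step 3 (fire a1): [3 10 2 4]
step 4 (fire a3): [3 13 1 6]
step 5 (fire a1): [5 13 2 4]
step 6 (fire a2): [4 16 1 7]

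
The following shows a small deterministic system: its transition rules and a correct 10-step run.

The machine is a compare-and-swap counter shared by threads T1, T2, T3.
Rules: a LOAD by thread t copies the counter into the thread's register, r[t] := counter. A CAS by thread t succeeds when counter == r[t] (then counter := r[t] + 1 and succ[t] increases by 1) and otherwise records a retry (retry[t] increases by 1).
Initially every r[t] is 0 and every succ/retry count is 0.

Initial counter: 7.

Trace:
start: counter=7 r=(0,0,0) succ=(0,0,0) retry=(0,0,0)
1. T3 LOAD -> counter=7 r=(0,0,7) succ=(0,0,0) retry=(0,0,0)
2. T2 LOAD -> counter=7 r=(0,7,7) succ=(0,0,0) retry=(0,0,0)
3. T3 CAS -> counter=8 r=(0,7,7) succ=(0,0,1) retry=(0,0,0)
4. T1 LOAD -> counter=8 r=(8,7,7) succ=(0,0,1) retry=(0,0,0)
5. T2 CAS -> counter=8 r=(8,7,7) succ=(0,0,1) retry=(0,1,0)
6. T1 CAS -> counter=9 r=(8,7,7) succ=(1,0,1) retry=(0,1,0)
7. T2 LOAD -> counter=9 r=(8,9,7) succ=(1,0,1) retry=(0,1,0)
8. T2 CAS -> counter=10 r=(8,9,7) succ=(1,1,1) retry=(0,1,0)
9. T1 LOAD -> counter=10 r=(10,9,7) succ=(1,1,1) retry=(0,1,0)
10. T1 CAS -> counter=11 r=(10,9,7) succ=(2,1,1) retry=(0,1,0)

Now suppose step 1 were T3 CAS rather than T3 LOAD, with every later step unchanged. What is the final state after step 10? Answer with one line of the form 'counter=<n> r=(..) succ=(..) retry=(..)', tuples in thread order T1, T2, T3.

counter=10 r=(9,8,0) succ=(1,2,0) retry=(1,0,2)

(re-executing from step 1 with the substitution; state before step 1: counter=7 r=(0,0,0) succ=(0,0,0) retry=(0,0,0))
1. T3 CAS -> counter=7 r=(0,0,0) succ=(0,0,0) retry=(0,0,1)
2. T2 LOAD -> counter=7 r=(0,7,0) succ=(0,0,0) retry=(0,0,1)
3. T3 CAS -> counter=7 r=(0,7,0) succ=(0,0,0) retry=(0,0,2)
4. T1 LOAD -> counter=7 r=(7,7,0) succ=(0,0,0) retry=(0,0,2)
5. T2 CAS -> counter=8 r=(7,7,0) succ=(0,1,0) retry=(0,0,2)
6. T1 CAS -> counter=8 r=(7,7,0) succ=(0,1,0) retry=(1,0,2)
7. T2 LOAD -> counter=8 r=(7,8,0) succ=(0,1,0) retry=(1,0,2)
8. T2 CAS -> counter=9 r=(7,8,0) succ=(0,2,0) retry=(1,0,2)
9. T1 LOAD -> counter=9 r=(9,8,0) succ=(0,2,0) retry=(1,0,2)
10. T1 CAS -> counter=10 r=(9,8,0) succ=(1,2,0) retry=(1,0,2)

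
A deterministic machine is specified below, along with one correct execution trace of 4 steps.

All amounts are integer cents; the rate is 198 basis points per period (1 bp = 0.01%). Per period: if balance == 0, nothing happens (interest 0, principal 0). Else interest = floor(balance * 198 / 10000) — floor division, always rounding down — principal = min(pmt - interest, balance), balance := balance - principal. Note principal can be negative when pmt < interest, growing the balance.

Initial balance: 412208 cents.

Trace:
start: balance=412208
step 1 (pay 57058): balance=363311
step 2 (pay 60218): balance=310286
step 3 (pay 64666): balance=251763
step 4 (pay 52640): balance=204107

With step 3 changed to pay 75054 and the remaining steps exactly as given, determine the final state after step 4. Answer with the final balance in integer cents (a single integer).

193514

(re-executing from step 3 with the substitution; state before step 3: balance=310286)
step 3 (pay 75054): balance=241375
step 4 (pay 52640): balance=193514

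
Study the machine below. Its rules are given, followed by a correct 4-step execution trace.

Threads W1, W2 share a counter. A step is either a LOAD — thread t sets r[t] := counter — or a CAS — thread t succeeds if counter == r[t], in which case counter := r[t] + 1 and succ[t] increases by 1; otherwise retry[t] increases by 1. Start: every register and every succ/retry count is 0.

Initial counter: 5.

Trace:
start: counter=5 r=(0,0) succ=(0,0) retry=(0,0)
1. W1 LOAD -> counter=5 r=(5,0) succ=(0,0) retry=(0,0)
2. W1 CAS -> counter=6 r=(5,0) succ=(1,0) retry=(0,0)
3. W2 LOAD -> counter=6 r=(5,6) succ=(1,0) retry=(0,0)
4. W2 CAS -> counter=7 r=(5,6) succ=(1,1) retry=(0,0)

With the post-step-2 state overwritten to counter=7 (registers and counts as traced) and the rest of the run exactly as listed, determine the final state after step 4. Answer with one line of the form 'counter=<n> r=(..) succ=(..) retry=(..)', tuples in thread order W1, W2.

counter=8 r=(5,7) succ=(1,1) retry=(0,0)

state after step 2 := counter=7 r=(5,0) succ=(1,0) retry=(0,0)
3. W2 LOAD -> counter=7 r=(5,7) succ=(1,0) retry=(0,0)
4. W2 CAS -> counter=8 r=(5,7) succ=(1,1) retry=(0,0)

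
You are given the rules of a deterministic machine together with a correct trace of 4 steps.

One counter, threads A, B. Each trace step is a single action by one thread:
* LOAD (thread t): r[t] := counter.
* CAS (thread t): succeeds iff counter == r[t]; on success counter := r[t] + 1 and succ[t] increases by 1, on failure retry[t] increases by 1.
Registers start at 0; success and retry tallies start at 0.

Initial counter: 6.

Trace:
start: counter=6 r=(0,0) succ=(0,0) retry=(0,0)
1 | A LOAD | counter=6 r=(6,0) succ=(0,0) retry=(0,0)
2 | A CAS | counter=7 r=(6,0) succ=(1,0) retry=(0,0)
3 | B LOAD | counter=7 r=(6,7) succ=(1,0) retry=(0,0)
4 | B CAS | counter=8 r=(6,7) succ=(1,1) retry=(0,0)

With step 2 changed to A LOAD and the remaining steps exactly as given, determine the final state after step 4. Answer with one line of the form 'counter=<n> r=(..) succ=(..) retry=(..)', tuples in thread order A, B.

counter=7 r=(6,6) succ=(0,1) retry=(0,0)

(re-executing from step 2 with the substitution; state before step 2: counter=6 r=(6,0) succ=(0,0) retry=(0,0))
2 | A LOAD | counter=6 r=(6,0) succ=(0,0) retry=(0,0)
3 | B LOAD | counter=6 r=(6,6) succ=(0,0) retry=(0,0)
4 | B CAS | counter=7 r=(6,6) succ=(0,1) retry=(0,0)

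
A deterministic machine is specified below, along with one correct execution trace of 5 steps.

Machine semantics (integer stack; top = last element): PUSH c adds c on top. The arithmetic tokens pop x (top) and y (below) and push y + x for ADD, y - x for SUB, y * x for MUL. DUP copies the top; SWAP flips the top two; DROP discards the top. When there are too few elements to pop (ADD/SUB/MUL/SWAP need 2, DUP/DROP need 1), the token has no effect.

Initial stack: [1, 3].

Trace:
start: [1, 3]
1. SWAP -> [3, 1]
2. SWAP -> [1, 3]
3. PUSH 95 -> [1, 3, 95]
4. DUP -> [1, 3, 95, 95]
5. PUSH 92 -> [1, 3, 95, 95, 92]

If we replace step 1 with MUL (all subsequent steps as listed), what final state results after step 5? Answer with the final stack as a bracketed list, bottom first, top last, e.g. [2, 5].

(re-executing from step 1 with the substitution; state before step 1: [1, 3])
1. MUL -> [3]
2. SWAP -> [3]
3. PUSH 95 -> [3, 95]
4. DUP -> [3, 95, 95]
5. PUSH 92 -> [3, 95, 95, 92]

[3, 95, 95, 92]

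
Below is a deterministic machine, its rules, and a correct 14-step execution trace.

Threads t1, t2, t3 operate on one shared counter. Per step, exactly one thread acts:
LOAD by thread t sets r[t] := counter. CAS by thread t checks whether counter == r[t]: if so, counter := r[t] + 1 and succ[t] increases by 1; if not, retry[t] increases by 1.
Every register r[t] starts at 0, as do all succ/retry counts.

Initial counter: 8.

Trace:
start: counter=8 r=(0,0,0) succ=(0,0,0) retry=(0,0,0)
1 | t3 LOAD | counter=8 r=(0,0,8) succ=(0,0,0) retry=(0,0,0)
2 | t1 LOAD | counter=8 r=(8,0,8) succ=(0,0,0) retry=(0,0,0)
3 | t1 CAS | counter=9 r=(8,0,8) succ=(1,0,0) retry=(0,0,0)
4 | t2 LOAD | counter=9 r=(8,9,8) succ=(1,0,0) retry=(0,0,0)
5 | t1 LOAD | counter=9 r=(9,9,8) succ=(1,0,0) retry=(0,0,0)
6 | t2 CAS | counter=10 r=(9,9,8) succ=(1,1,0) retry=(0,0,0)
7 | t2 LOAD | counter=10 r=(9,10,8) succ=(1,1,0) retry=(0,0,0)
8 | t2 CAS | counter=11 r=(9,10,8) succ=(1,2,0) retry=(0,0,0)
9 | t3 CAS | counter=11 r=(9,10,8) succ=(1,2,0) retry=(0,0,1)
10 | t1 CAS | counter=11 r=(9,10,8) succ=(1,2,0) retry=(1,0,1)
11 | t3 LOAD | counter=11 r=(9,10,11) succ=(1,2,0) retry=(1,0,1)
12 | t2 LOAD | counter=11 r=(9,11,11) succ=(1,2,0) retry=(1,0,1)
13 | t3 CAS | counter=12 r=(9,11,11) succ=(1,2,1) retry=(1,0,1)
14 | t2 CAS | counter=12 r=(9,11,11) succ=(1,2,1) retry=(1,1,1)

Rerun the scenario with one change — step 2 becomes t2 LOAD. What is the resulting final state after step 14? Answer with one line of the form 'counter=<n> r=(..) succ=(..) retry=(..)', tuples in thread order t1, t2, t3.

counter=11 r=(8,10,10) succ=(0,2,1) retry=(2,1,1)

(re-executing from step 2 with the substitution; state before step 2: counter=8 r=(0,0,8) succ=(0,0,0) retry=(0,0,0))
2 | t2 LOAD | counter=8 r=(0,8,8) succ=(0,0,0) retry=(0,0,0)
3 | t1 CAS | counter=8 r=(0,8,8) succ=(0,0,0) retry=(1,0,0)
4 | t2 LOAD | counter=8 r=(0,8,8) succ=(0,0,0) retry=(1,0,0)
5 | t1 LOAD | counter=8 r=(8,8,8) succ=(0,0,0) retry=(1,0,0)
6 | t2 CAS | counter=9 r=(8,8,8) succ=(0,1,0) retry=(1,0,0)
7 | t2 LOAD | counter=9 r=(8,9,8) succ=(0,1,0) retry=(1,0,0)
8 | t2 CAS | counter=10 r=(8,9,8) succ=(0,2,0) retry=(1,0,0)
9 | t3 CAS | counter=10 r=(8,9,8) succ=(0,2,0) retry=(1,0,1)
10 | t1 CAS | counter=10 r=(8,9,8) succ=(0,2,0) retry=(2,0,1)
11 | t3 LOAD | counter=10 r=(8,9,10) succ=(0,2,0) retry=(2,0,1)
12 | t2 LOAD | counter=10 r=(8,10,10) succ=(0,2,0) retry=(2,0,1)
13 | t3 CAS | counter=11 r=(8,10,10) succ=(0,2,1) retry=(2,0,1)
14 | t2 CAS | counter=11 r=(8,10,10) succ=(0,2,1) retry=(2,1,1)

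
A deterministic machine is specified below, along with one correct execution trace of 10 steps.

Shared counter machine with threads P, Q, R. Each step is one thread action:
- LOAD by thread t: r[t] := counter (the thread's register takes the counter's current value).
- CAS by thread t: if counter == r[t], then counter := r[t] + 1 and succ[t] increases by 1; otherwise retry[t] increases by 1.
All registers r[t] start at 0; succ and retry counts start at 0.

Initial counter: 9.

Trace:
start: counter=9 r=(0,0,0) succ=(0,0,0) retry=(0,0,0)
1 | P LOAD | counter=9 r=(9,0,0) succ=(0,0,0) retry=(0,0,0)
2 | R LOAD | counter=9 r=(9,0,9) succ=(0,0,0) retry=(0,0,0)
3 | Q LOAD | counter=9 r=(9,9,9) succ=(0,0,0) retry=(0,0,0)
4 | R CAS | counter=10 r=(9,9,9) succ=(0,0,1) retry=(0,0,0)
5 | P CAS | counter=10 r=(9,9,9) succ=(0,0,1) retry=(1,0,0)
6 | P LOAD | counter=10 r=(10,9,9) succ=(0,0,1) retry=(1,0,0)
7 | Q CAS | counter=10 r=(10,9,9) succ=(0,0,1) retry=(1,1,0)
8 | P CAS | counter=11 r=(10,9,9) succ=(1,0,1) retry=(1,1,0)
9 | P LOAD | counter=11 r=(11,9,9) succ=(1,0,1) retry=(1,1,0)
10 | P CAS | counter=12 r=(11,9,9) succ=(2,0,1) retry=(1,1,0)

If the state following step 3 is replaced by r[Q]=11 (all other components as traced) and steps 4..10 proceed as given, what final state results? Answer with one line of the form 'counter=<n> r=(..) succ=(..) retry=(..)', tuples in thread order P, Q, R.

counter=12 r=(11,11,9) succ=(2,0,1) retry=(1,1,0)

state after step 3 := counter=9 r=(9,11,9) succ=(0,0,0) retry=(0,0,0)
4 | R CAS | counter=10 r=(9,11,9) succ=(0,0,1) retry=(0,0,0)
5 | P CAS | counter=10 r=(9,11,9) succ=(0,0,1) retry=(1,0,0)
6 | P LOAD | counter=10 r=(10,11,9) succ=(0,0,1) retry=(1,0,0)
7 | Q CAS | counter=10 r=(10,11,9) succ=(0,0,1) retry=(1,1,0)
8 | P CAS | counter=11 r=(10,11,9) succ=(1,0,1) retry=(1,1,0)
9 | P LOAD | counter=11 r=(11,11,9) succ=(1,0,1) retry=(1,1,0)
10 | P CAS | counter=12 r=(11,11,9) succ=(2,0,1) retry=(1,1,0)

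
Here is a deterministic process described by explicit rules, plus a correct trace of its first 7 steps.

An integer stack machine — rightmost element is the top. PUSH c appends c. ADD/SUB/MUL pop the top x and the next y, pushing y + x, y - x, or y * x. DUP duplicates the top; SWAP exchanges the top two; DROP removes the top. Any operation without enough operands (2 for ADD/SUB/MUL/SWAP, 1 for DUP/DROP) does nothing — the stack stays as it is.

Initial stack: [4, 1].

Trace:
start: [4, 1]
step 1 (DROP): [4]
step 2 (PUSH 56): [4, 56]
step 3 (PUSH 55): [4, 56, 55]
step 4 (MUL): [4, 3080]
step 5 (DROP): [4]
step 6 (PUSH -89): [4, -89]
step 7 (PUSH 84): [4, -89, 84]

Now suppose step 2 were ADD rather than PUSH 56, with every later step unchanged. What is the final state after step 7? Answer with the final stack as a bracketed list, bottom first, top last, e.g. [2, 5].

(re-executing from step 2 with the substitution; state before step 2: [4])
step 2 (ADD): [4]
step 3 (PUSH 55): [4, 55]
step 4 (MUL): [220]
step 5 (DROP): []
step 6 (PUSH -89): [-89]
step 7 (PUSH 84): [-89, 84]

[-89, 84]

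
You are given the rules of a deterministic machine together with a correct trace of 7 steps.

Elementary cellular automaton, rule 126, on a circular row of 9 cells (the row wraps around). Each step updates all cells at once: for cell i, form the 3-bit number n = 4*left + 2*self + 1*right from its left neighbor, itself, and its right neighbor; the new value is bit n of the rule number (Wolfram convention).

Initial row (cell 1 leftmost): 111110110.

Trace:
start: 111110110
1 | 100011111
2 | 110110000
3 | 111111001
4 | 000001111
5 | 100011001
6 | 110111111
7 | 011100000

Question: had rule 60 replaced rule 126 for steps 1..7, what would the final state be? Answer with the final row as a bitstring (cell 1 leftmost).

000010010

(re-executing steps 1..7 under rule 60; state before step 1: 111110110)
1 | 100001101
2 | 010001011
3 | 111001110
4 | 100101001
5 | 010111101
6 | 111100011
7 | 000010010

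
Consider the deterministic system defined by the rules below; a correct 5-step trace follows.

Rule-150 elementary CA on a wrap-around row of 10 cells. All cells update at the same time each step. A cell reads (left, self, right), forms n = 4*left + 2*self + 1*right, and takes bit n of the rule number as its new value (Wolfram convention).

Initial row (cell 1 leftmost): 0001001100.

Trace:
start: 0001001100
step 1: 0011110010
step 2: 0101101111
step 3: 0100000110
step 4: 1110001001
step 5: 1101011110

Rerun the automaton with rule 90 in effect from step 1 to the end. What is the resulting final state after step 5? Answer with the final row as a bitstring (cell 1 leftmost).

(re-executing steps 1..5 under rule 90; state before step 1: 0001001100)
step 1: 0010111110
step 2: 0100100011
step 3: 0011010111
step 4: 1111000101
step 5: 0001101001

0001101001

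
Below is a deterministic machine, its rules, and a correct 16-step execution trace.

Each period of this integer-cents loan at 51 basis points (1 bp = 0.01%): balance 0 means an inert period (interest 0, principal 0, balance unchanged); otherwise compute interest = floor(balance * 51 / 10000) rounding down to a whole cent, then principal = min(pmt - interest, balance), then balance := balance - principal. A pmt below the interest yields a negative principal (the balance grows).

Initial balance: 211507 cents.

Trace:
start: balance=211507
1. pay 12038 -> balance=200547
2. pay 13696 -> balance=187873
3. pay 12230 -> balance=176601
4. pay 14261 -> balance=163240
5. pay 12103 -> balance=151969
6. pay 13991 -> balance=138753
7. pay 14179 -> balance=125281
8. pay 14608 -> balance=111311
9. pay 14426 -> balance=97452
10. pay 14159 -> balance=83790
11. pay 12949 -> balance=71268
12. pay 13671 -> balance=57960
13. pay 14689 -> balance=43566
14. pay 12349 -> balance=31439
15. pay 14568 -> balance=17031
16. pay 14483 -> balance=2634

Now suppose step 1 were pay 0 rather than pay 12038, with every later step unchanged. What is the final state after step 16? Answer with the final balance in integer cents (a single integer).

15625

(re-executing from step 1 with the substitution; state before step 1: balance=211507)
1. pay 0 -> balance=212585
2. pay 13696 -> balance=199973
3. pay 12230 -> balance=188762
4. pay 14261 -> balance=175463
5. pay 12103 -> balance=164254
6. pay 13991 -> balance=151100
7. pay 14179 -> balance=137691
8. pay 14608 -> balance=123785
9. pay 14426 -> balance=109990
10. pay 14159 -> balance=96391
11. pay 12949 -> balance=83933
12. pay 13671 -> balance=70690
13. pay 14689 -> balance=56361
14. pay 12349 -> balance=44299
15. pay 14568 -> balance=29956
16. pay 14483 -> balance=15625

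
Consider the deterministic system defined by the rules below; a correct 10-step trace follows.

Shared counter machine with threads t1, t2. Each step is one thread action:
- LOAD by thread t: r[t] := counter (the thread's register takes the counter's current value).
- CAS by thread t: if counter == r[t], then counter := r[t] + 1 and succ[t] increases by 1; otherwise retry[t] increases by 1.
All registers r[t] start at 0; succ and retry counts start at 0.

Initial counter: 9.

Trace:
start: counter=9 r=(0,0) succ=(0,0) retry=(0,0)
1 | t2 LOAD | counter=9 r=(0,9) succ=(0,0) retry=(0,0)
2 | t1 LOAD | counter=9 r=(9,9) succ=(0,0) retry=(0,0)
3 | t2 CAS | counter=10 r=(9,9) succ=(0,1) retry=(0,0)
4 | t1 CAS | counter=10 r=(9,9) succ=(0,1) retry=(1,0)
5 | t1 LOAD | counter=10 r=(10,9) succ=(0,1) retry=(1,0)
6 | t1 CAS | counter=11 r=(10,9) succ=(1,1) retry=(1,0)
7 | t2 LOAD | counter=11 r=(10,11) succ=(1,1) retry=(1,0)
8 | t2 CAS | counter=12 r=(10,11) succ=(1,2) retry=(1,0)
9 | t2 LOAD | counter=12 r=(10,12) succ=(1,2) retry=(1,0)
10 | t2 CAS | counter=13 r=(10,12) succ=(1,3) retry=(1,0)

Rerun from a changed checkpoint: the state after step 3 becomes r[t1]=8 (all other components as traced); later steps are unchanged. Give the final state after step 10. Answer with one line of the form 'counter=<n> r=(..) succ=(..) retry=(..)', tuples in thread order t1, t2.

state after step 3 := counter=10 r=(8,9) succ=(0,1) retry=(0,0)
4 | t1 CAS | counter=10 r=(8,9) succ=(0,1) retry=(1,0)
5 | t1 LOAD | counter=10 r=(10,9) succ=(0,1) retry=(1,0)
6 | t1 CAS | counter=11 r=(10,9) succ=(1,1) retry=(1,0)
7 | t2 LOAD | counter=11 r=(10,11) succ=(1,1) retry=(1,0)
8 | t2 CAS | counter=12 r=(10,11) succ=(1,2) retry=(1,0)
9 | t2 LOAD | counter=12 r=(10,12) succ=(1,2) retry=(1,0)
10 | t2 CAS | counter=13 r=(10,12) succ=(1,3) retry=(1,0)

counter=13 r=(10,12) succ=(1,3) retry=(1,0)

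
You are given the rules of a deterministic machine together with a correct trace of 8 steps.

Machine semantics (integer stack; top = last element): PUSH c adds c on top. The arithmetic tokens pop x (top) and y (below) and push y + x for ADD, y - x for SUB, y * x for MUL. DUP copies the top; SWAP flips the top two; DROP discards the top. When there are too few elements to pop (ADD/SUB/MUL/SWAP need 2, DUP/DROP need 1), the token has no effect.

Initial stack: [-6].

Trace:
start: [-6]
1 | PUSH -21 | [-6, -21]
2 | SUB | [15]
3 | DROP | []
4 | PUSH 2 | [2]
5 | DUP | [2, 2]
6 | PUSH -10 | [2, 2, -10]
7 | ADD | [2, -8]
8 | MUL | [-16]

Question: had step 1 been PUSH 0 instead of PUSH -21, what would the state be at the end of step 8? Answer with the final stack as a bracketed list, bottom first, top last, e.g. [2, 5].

[-16]

(re-executing from step 1 with the substitution; state before step 1: [-6])
1 | PUSH 0 | [-6, 0]
2 | SUB | [-6]
3 | DROP | []
4 | PUSH 2 | [2]
5 | DUP | [2, 2]
6 | PUSH -10 | [2, 2, -10]
7 | ADD | [2, -8]
8 | MUL | [-16]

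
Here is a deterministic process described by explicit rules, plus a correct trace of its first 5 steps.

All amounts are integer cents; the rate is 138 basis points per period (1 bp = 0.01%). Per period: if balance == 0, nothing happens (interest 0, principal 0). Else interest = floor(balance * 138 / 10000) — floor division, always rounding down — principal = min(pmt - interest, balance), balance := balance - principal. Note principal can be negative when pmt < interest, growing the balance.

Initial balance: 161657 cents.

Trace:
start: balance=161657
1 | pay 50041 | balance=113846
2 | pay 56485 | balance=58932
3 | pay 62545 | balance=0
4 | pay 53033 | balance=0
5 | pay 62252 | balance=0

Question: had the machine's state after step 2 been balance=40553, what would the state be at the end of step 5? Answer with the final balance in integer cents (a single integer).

state after step 2 := balance=40553
3 | pay 62545 | balance=0
4 | pay 53033 | balance=0
5 | pay 62252 | balance=0

0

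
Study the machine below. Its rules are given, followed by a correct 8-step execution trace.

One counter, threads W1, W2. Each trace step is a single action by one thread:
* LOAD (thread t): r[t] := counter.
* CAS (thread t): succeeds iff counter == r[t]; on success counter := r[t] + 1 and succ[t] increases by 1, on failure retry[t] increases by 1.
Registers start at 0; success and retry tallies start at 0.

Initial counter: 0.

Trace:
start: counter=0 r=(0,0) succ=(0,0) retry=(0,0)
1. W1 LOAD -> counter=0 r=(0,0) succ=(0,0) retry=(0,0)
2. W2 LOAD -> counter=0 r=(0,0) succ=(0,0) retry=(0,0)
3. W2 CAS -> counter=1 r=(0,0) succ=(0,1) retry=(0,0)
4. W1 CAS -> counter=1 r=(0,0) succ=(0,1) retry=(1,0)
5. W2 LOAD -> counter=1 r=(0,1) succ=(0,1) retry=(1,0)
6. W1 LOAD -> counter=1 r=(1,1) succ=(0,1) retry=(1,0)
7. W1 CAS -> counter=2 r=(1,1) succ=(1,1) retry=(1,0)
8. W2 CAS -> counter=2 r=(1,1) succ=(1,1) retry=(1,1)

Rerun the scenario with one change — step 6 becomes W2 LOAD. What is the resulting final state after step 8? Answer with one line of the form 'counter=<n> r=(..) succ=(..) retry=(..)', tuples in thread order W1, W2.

counter=2 r=(0,1) succ=(0,2) retry=(2,0)

(re-executing from step 6 with the substitution; state before step 6: counter=1 r=(0,1) succ=(0,1) retry=(1,0))
6. W2 LOAD -> counter=1 r=(0,1) succ=(0,1) retry=(1,0)
7. W1 CAS -> counter=1 r=(0,1) succ=(0,1) retry=(2,0)
8. W2 CAS -> counter=2 r=(0,1) succ=(0,2) retry=(2,0)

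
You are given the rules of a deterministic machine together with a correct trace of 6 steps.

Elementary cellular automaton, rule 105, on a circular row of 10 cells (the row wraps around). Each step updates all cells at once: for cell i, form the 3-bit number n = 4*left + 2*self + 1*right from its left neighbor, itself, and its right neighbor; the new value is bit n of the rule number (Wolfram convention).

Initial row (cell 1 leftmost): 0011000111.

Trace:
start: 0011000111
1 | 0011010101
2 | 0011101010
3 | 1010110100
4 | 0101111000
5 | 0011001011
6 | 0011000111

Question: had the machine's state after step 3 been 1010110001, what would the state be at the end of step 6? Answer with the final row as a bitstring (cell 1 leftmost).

1101111111

state after step 3 := 1010110001
4 | 1101110101
5 | 0111011011
6 | 1101111111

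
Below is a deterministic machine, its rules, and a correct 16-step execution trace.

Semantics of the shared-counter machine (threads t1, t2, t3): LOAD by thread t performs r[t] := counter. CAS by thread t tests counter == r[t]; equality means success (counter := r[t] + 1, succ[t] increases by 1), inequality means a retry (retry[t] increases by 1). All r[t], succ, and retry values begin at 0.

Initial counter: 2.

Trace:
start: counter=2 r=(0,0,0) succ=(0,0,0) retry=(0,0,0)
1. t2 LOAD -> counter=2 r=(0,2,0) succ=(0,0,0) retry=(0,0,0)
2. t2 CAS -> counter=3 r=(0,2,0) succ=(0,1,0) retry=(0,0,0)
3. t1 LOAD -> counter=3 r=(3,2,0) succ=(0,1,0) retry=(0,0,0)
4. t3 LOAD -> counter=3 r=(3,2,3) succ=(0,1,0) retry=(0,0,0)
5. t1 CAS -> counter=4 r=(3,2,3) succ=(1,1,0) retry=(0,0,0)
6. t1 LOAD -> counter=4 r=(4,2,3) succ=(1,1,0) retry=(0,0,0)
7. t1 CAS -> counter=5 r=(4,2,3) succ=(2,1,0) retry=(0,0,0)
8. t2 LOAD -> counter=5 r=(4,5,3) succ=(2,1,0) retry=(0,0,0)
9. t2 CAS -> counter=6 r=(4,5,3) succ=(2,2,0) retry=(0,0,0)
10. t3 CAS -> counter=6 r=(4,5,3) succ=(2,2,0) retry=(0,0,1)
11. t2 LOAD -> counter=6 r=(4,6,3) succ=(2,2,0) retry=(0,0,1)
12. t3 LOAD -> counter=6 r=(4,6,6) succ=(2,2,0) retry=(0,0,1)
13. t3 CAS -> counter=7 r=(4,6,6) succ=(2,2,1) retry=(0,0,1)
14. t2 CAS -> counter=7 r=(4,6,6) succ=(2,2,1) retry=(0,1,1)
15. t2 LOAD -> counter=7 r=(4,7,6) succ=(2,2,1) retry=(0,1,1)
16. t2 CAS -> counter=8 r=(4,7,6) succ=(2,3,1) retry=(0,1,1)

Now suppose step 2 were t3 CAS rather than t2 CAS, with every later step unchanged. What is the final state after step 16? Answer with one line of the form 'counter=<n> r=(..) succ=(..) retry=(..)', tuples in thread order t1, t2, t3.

counter=7 r=(3,6,5) succ=(2,2,1) retry=(0,1,2)

(re-executing from step 2 with the substitution; state before step 2: counter=2 r=(0,2,0) succ=(0,0,0) retry=(0,0,0))
2. t3 CAS -> counter=2 r=(0,2,0) succ=(0,0,0) retry=(0,0,1)
3. t1 LOAD -> counter=2 r=(2,2,0) succ=(0,0,0) retry=(0,0,1)
4. t3 LOAD -> counter=2 r=(2,2,2) succ=(0,0,0) retry=(0,0,1)
5. t1 CAS -> counter=3 r=(2,2,2) succ=(1,0,0) retry=(0,0,1)
6. t1 LOAD -> counter=3 r=(3,2,2) succ=(1,0,0) retry=(0,0,1)
7. t1 CAS -> counter=4 r=(3,2,2) succ=(2,0,0) retry=(0,0,1)
8. t2 LOAD -> counter=4 r=(3,4,2) succ=(2,0,0) retry=(0,0,1)
9. t2 CAS -> counter=5 r=(3,4,2) succ=(2,1,0) retry=(0,0,1)
10. t3 CAS -> counter=5 r=(3,4,2) succ=(2,1,0) retry=(0,0,2)
11. t2 LOAD -> counter=5 r=(3,5,2) succ=(2,1,0) retry=(0,0,2)
12. t3 LOAD -> counter=5 r=(3,5,5) succ=(2,1,0) retry=(0,0,2)
13. t3 CAS -> counter=6 r=(3,5,5) succ=(2,1,1) retry=(0,0,2)
14. t2 CAS -> counter=6 r=(3,5,5) succ=(2,1,1) retry=(0,1,2)
15. t2 LOAD -> counter=6 r=(3,6,5) succ=(2,1,1) retry=(0,1,2)
16. t2 CAS -> counter=7 r=(3,6,5) succ=(2,2,1) retry=(0,1,2)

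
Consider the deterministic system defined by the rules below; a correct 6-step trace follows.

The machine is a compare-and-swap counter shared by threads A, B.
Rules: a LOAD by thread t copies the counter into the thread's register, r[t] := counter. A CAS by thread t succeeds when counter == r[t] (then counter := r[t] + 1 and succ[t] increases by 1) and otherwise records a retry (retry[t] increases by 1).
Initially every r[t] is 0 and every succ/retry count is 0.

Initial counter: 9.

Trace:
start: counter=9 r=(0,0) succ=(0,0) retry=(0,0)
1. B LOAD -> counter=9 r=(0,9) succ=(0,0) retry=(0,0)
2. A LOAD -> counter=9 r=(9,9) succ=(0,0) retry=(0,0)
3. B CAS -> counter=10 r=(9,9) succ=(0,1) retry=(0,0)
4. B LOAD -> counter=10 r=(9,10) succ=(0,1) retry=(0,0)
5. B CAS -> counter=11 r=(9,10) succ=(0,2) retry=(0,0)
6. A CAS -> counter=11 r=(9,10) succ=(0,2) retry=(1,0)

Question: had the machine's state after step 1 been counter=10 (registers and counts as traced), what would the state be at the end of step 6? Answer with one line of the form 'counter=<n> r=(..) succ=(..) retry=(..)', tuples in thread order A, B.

counter=11 r=(10,10) succ=(0,1) retry=(1,1)

state after step 1 := counter=10 r=(0,9) succ=(0,0) retry=(0,0)
2. A LOAD -> counter=10 r=(10,9) succ=(0,0) retry=(0,0)
3. B CAS -> counter=10 r=(10,9) succ=(0,0) retry=(0,1)
4. B LOAD -> counter=10 r=(10,10) succ=(0,0) retry=(0,1)
5. B CAS -> counter=11 r=(10,10) succ=(0,1) retry=(0,1)
6. A CAS -> counter=11 r=(10,10) succ=(0,1) retry=(1,1)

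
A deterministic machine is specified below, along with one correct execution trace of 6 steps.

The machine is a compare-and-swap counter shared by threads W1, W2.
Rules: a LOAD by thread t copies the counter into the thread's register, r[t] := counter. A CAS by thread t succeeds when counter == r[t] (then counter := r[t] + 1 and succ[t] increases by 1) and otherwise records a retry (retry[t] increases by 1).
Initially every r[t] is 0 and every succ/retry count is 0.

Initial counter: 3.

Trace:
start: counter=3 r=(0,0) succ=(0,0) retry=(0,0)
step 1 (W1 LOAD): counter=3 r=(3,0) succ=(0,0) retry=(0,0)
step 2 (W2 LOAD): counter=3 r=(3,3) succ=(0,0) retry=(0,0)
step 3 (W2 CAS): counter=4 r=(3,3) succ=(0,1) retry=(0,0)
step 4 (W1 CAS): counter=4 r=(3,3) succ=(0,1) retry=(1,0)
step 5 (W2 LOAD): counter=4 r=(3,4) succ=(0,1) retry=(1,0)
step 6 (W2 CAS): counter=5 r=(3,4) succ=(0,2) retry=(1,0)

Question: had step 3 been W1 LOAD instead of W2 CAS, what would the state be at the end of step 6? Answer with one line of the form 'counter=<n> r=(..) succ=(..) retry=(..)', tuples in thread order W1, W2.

counter=5 r=(3,4) succ=(1,1) retry=(0,0)

(re-executing from step 3 with the substitution; state before step 3: counter=3 r=(3,3) succ=(0,0) retry=(0,0))
step 3 (W1 LOAD): counter=3 r=(3,3) succ=(0,0) retry=(0,0)
step 4 (W1 CAS): counter=4 r=(3,3) succ=(1,0) retry=(0,0)
step 5 (W2 LOAD): counter=4 r=(3,4) succ=(1,0) retry=(0,0)
step 6 (W2 CAS): counter=5 r=(3,4) succ=(1,1) retry=(0,0)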